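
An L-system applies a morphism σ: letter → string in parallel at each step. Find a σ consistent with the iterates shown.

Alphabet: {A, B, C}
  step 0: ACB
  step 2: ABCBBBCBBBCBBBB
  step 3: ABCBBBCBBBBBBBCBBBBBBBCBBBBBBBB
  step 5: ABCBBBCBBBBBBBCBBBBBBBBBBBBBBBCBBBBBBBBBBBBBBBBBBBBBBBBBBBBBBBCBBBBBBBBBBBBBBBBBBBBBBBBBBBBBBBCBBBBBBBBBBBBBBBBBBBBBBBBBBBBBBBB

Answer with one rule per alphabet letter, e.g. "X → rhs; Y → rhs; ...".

A->ABC, B->BB, C->BC

  step 2 ⇒ step 3: ABCBBBCBBBCBBBB ⇒ ABC·BB·BC·BB·BB·BB·BC·BB·BB·BB·BC·BB·BB·BB·BB
    A ↦ ABC
    B ↦ BB
    C ↦ BC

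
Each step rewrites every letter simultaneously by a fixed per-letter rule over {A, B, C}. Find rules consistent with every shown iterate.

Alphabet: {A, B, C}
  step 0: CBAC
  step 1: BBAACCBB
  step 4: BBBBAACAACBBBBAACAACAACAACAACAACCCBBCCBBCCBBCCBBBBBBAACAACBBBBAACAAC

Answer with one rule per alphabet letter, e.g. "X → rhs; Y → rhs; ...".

A->C, B->AAC, C->BB

  step 0 ⇒ step 1: CBAC ⇒ BB·AAC·C·BB
    A ↦ C
    B ↦ AAC
    C ↦ BB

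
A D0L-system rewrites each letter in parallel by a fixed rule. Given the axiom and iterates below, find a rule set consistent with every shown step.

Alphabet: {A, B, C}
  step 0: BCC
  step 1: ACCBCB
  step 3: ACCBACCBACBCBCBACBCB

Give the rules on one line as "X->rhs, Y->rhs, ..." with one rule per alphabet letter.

  step 0 ⇒ step 1: BCC ⇒ AC·CB·CB
    B ↦ AC
    C ↦ CB
    A ↦ B  (constrained at step 1)

A->B, B->AC, C->CB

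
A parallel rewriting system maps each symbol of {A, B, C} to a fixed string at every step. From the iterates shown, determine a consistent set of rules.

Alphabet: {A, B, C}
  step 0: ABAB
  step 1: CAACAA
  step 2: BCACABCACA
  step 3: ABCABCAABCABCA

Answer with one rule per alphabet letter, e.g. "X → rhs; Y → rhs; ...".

A->CA, B->A, C->B

  step 2 ⇒ step 3: BCACABCACA ⇒ A·B·CA·B·CA·A·B·CA·B·CA
    A ↦ CA
    B ↦ A
    C ↦ B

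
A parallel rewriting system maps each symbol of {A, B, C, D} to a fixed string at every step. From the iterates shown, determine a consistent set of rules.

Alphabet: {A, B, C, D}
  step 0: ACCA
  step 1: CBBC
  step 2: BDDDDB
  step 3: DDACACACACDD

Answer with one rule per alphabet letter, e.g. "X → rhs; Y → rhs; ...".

A->C, B->DD, C->B, D->AC

  step 2 ⇒ step 3: BDDDDB ⇒ DD·AC·AC·AC·AC·DD
    B ↦ DD
    D ↦ AC
  step 0 ⇒ step 1: ACCA ⇒ C·B·B·C
    A ↦ C
  step 0 ⇒ step 1: ACCA ⇒ C·B·B·C
    C ↦ B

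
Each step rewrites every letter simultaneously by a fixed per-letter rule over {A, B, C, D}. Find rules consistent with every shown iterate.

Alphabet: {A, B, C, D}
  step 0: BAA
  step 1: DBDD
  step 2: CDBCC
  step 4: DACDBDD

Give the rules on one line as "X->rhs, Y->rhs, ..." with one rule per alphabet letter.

  step 1 ⇒ step 2: DBDD ⇒ C·DB·C·C
    B ↦ DB
    D ↦ C
  step 0 ⇒ step 1: BAA ⇒ DB·D·D
    A ↦ D
    C ↦ A  (constrained at step 2)

A->D, B->DB, C->A, D->C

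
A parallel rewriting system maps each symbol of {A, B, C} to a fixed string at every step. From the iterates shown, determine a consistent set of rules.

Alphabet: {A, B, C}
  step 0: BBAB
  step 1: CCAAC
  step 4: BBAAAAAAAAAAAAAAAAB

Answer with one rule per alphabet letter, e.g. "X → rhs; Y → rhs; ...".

  step 0 ⇒ step 1: BBAB ⇒ C·C·AA·C
    A ↦ AA
    B ↦ C
    C ↦ B  (constrained at step 1)

A->AA, B->C, C->B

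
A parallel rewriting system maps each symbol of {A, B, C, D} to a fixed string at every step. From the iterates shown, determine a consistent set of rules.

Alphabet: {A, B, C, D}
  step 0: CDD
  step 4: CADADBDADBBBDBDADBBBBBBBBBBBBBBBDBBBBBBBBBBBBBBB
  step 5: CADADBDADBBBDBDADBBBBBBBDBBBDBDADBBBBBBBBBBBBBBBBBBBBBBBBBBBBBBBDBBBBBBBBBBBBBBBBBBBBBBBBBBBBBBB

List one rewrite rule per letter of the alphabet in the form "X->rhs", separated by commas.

A->DA, B->BB, C->CA, D->DB

  step 4 ⇒ step 5: CADADBDADBBBDBDADBBBBBBBBBBBBBBBDBBBBBBBBBBBBBBB ⇒ CA·DA·DB·DA·DB·BB·DB·DA·DB·BB·BB·BB·DB·BB·DB·DA·DB·BB·BB·BB·BB·BB·BB·BB·BB·BB·BB·BB·BB·BB·BB·BB·DB·BB·BB·BB·BB·BB·BB·BB·BB·BB·BB·BB·BB·BB·BB·BB
    A ↦ DA
    B ↦ BB
    C ↦ CA
    D ↦ DB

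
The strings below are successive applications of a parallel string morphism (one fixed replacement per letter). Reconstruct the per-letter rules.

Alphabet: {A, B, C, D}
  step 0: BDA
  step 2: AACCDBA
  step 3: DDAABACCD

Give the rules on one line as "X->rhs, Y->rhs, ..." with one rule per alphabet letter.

A->D, B->CC, C->A, D->BA

  step 2 ⇒ step 3: AACCDBA ⇒ D·D·A·A·BA·CC·D
    A ↦ D
    B ↦ CC
    C ↦ A
    D ↦ BA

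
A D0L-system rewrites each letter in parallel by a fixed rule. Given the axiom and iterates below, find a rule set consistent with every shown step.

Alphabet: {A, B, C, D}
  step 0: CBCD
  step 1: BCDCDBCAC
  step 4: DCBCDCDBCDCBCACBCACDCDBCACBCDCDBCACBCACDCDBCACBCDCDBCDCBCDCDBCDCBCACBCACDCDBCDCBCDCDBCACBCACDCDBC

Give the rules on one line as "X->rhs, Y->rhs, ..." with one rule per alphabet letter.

  step 0 ⇒ step 1: CBCD ⇒ BC·DCD·BC·AC
    B ↦ DCD
    C ↦ BC
    D ↦ AC
    A ↦ DC  (constrained at step 1)

A->DC, B->DCD, C->BC, D->AC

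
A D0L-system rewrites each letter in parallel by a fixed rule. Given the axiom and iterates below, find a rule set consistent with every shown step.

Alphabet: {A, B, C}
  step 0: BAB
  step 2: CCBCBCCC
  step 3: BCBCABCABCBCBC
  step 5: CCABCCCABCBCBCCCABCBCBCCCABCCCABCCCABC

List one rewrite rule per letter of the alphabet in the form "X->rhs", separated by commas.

A->CC, B->A, C->BC

  step 2 ⇒ step 3: CCBCBCCC ⇒ BC·BC·A·BC·A·BC·BC·BC
    B ↦ A
    C ↦ BC
    A ↦ CC  (constrained at step 0)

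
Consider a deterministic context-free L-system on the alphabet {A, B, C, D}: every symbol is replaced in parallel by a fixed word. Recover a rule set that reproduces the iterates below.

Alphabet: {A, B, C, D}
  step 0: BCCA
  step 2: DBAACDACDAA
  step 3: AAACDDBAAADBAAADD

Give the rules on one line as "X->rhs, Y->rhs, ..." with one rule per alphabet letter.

A->D, B->AC, C->BA, D->AA

  step 2 ⇒ step 3: DBAACDACDAA ⇒ AA·AC·D·D·BA·AA·D·BA·AA·D·D
    A ↦ D
    B ↦ AC
    C ↦ BA
    D ↦ AA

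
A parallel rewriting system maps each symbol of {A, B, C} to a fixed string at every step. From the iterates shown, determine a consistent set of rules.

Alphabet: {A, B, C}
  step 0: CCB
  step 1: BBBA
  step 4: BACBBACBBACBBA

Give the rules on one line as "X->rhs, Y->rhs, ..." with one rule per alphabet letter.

A->C, B->BA, C->B

  step 0 ⇒ step 1: CCB ⇒ B·B·BA
    B ↦ BA
    C ↦ B
    A ↦ C  (constrained at step 1)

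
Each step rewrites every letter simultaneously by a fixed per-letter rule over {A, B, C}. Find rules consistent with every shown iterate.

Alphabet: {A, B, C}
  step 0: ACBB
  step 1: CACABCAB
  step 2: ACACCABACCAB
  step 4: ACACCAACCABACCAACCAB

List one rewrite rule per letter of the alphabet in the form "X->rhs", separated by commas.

  step 1 ⇒ step 2: CACABCAB ⇒ A·C·A·C·CAB·A·C·CAB
    A ↦ C
    B ↦ CAB
    C ↦ A

A->C, B->CAB, C->A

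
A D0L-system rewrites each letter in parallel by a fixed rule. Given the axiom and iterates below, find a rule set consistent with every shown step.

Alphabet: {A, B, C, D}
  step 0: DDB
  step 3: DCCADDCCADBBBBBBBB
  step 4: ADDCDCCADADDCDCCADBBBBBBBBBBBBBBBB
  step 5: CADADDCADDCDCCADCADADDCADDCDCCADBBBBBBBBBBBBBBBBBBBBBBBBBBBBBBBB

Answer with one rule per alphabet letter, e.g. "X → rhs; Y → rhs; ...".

A->C, B->BB, C->DC, D->AD

  step 4 ⇒ step 5: ADDCDCCADADDCDCCADBBBBBBBBBBBBBBBB ⇒ C·AD·AD·DC·AD·DC·DC·C·AD·C·AD·AD·DC·AD·DC·DC·C·AD·BB·BB·BB·BB·BB·BB·BB·BB·BB·BB·BB·BB·BB·BB·BB·BB
    A ↦ C
    B ↦ BB
    C ↦ DC
    D ↦ AD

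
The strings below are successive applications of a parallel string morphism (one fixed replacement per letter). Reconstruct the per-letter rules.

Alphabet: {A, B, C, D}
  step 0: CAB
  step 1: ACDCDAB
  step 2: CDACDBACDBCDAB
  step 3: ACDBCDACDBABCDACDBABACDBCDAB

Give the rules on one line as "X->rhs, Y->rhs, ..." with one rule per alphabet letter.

A->CD, B->AB, C->ACD, D->B

  step 2 ⇒ step 3: CDACDBACDBCDAB ⇒ ACD·B·CD·ACD·B·AB·CD·ACD·B·AB·ACD·B·CD·AB
    A ↦ CD
    B ↦ AB
    C ↦ ACD
    D ↦ B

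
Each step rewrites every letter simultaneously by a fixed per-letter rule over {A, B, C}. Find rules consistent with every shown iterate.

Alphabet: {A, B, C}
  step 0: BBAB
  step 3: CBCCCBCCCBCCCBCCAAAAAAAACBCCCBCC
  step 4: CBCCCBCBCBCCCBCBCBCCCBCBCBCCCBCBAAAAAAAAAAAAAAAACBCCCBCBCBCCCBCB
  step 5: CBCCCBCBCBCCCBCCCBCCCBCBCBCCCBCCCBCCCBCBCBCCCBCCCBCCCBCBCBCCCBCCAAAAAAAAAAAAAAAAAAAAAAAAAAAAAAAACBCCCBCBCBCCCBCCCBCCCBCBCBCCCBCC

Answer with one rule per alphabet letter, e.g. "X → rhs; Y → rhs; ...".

A->AA, B->CC, C->CB

  step 4 ⇒ step 5: CBCCCBCBCBCCCBCBCBCCCBCBCBCCCBCBAAAAAAAAAAAAAAAACBCCCBCBCBCCCBCB ⇒ CB·CC·CB·CB·CB·CC·CB·CC·CB·CC·CB·CB·CB·CC·CB·CC·CB·CC·CB·CB·CB·CC·CB·CC·CB·CC·CB·CB·CB·CC·CB·CC·AA·AA·AA·AA·AA·AA·AA·AA·AA·AA·AA·AA·AA·AA·AA·AA·CB·CC·CB·CB·CB·CC·CB·CC·CB·CC·CB·CB·CB·CC·CB·CC
    A ↦ AA
    B ↦ CC
    C ↦ CB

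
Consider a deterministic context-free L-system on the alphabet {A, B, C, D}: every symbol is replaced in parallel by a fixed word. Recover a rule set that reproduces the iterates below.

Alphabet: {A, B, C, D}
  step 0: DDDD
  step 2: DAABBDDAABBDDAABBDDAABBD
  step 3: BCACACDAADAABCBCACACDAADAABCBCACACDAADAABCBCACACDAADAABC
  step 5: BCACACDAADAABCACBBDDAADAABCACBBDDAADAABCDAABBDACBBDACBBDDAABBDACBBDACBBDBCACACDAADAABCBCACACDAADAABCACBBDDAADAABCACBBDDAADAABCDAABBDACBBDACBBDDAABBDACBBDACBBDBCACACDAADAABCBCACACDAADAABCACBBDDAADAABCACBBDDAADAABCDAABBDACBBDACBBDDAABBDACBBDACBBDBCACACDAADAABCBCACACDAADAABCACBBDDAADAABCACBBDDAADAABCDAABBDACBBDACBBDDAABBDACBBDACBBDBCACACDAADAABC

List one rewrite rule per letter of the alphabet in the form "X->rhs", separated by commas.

  step 2 ⇒ step 3: DAABBDDAABBDDAABBDDAABBD ⇒ BC·AC·AC·DAA·DAA·BC·BC·AC·AC·DAA·DAA·BC·BC·AC·AC·DAA·DAA·BC·BC·AC·AC·DAA·DAA·BC
    A ↦ AC
    B ↦ DAA
    D ↦ BC
    C ↦ BBD  (constrained at step 3)

A->AC, B->DAA, C->BBD, D->BC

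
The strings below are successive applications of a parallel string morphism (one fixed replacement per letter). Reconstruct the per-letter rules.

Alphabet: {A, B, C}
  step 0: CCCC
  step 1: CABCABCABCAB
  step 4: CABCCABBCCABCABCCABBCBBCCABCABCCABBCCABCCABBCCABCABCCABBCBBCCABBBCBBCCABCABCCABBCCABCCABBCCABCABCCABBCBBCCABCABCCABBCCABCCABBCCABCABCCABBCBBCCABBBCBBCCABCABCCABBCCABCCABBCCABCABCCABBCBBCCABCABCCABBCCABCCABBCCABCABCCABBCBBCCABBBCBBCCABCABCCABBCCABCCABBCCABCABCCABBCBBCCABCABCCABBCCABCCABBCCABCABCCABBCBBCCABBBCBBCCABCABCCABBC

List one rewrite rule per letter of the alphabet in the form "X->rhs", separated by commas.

A->CCA, B->BBC, C->CAB

  step 0 ⇒ step 1: CCCC ⇒ CAB·CAB·CAB·CAB
    C ↦ CAB
    A ↦ CCA  (constrained at step 1)
    B ↦ BBC  (constrained at step 1)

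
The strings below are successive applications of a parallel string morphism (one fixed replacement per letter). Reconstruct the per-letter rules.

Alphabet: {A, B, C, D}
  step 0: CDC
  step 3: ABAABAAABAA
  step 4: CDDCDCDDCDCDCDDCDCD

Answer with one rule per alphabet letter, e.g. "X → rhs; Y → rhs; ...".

  step 3 ⇒ step 4: ABAABAAABAA ⇒ CD·D·CD·CD·D·CD·CD·CD·D·CD·CD
    A ↦ CD
    B ↦ D
    C ↦ BA  (constrained at step 0)
    D ↦ A  (constrained at step 0)

A->CD, B->D, C->BA, D->A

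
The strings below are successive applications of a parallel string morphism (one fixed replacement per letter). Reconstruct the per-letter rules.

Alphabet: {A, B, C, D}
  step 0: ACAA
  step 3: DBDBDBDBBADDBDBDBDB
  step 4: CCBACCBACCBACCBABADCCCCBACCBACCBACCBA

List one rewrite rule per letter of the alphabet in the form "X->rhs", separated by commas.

  step 3 ⇒ step 4: DBDBDBDBBADDBDBDBDB ⇒ CC·BA·CC·BA·CC·BA·CC·BA·BA·D·CC·CC·BA·CC·BA·CC·BA·CC·BA
    A ↦ D
    B ↦ BA
    D ↦ CC
    C ↦ DB  (constrained at step 0)

A->D, B->BA, C->DB, D->CC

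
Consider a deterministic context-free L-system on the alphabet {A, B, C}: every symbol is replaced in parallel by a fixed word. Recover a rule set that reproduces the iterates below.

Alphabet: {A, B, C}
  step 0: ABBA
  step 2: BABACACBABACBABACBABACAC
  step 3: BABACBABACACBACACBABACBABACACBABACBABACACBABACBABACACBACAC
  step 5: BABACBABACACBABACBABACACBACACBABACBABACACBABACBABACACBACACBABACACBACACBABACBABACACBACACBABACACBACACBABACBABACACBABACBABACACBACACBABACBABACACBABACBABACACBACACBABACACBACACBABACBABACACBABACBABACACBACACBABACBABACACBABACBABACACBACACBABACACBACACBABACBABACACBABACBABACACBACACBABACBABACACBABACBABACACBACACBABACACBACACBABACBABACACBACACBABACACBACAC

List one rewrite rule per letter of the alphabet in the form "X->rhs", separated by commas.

A->BAC, B->BA, C->AC

  step 2 ⇒ step 3: BABACACBABACBABACBABACAC ⇒ BA·BAC·BA·BAC·AC·BAC·AC·BA·BAC·BA·BAC·AC·BA·BAC·BA·BAC·AC·BA·BAC·BA·BAC·AC·BAC·AC
    A ↦ BAC
    B ↦ BA
    C ↦ AC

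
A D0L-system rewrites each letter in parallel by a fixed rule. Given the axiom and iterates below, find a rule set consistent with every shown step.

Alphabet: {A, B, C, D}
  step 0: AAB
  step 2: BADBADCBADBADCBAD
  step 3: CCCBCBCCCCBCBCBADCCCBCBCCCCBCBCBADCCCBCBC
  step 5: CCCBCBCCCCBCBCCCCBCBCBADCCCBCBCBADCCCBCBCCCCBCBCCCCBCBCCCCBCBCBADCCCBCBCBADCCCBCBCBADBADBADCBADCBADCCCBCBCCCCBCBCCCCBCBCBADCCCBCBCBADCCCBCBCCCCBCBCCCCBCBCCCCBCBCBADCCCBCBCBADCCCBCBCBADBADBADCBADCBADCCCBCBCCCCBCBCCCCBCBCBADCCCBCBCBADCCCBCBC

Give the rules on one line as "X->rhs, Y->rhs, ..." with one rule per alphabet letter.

A->CCB, B->C, C->BAD, D->CBC

  step 2 ⇒ step 3: BADBADCBADBADCBAD ⇒ C·CCB·CBC·C·CCB·CBC·BAD·C·CCB·CBC·C·CCB·CBC·BAD·C·CCB·CBC
    A ↦ CCB
    B ↦ C
    C ↦ BAD
    D ↦ CBC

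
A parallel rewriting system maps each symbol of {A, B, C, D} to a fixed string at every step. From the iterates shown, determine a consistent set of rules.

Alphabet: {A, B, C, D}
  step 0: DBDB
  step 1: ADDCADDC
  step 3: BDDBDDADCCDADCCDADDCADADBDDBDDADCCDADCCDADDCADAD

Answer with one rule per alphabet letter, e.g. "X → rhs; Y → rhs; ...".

  step 0 ⇒ step 1: DBDB ⇒ AD·DC·AD·DC
    B ↦ DC
    D ↦ AD
    A ↦ CCD  (constrained at step 1)
    C ↦ BDD  (constrained at step 1)

A->CCD, B->DC, C->BDD, D->AD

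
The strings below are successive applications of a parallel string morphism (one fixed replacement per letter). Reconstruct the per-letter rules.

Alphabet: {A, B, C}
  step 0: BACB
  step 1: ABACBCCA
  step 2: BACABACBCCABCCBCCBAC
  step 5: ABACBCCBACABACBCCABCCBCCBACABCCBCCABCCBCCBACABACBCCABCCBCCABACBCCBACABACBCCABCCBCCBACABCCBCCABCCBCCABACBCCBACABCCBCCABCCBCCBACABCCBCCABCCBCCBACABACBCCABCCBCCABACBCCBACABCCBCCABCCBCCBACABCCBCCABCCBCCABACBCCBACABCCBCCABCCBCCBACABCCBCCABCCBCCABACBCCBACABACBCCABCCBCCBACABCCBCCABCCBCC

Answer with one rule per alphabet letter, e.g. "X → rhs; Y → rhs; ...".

  step 1 ⇒ step 2: ABACBCCA ⇒ BAC·A·BAC·BCC·A·BCC·BCC·BAC
    A ↦ BAC
    B ↦ A
    C ↦ BCC

A->BAC, B->A, C->BCC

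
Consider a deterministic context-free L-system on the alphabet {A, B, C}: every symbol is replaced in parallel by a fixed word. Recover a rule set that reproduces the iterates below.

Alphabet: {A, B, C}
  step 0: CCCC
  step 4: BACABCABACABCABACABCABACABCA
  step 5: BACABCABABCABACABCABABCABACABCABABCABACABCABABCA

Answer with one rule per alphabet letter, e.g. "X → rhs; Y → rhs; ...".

A->CA, B->BA, C->B

  step 4 ⇒ step 5: BACABCABACABCABACABCABACABCA ⇒ BA·CA·B·CA·BA·B·CA·BA·CA·B·CA·BA·B·CA·BA·CA·B·CA·BA·B·CA·BA·CA·B·CA·BA·B·CA
    A ↦ CA
    B ↦ BA
    C ↦ B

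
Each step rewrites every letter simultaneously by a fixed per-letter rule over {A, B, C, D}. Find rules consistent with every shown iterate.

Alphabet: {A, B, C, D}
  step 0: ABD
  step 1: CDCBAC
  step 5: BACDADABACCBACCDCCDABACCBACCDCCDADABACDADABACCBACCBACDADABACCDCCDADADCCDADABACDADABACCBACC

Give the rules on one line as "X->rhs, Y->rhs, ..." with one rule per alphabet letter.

  step 0 ⇒ step 1: ABD ⇒ C·DC·BAC
    A ↦ C
    B ↦ DC
    D ↦ BAC
    C ↦ DA  (constrained at step 1)

A->C, B->DC, C->DA, D->BAC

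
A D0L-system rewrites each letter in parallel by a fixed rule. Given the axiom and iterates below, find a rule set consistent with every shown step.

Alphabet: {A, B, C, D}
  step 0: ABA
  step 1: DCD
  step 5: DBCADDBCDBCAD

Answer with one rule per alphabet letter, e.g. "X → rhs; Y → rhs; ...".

  step 0 ⇒ step 1: ABA ⇒ D·C·D
    A ↦ D
    B ↦ C
    C ↦ A  (constrained at step 1)
    D ↦ DB  (constrained at step 1)

A->D, B->C, C->A, D->DB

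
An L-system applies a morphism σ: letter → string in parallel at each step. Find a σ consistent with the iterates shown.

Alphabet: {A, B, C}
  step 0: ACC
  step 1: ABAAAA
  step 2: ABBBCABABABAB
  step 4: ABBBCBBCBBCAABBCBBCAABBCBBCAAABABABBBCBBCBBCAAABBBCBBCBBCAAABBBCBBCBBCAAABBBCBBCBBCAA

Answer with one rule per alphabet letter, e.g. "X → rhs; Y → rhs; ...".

A->AB, B->BBC, C->AA

  step 1 ⇒ step 2: ABAAAA ⇒ AB·BBC·AB·AB·AB·AB
    A ↦ AB
    B ↦ BBC
  step 0 ⇒ step 1: ACC ⇒ AB·AA·AA
    C ↦ AA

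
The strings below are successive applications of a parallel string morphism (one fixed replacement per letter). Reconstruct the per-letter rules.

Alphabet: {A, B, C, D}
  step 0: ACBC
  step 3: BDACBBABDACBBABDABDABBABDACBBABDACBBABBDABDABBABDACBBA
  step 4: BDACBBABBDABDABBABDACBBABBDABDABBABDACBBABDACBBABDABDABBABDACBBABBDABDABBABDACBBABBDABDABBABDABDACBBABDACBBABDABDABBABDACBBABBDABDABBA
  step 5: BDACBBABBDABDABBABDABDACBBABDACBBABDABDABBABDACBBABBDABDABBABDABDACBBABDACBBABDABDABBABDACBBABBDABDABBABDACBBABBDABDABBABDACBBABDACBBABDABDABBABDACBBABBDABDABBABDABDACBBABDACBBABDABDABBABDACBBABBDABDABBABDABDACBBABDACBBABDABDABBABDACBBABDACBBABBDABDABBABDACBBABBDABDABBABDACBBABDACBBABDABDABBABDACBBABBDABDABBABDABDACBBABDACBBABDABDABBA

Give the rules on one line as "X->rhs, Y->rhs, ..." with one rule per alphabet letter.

  step 4 ⇒ step 5: BDACBBABBDABDABBABDACBBABBDABDABBABDACBBABDACBBABDABDABBABDACBBABBDABDABBABDACBBABBDABDABBABDABDACBBABDACBBABDABDABBABDACBBABBDABDABBA ⇒ BDA·C·BBA·B·BDA·BDA·BBA·BDA·BDA·C·BBA·BDA·C·BBA·BDA·BDA·BBA·BDA·C·BBA·B·BDA·BDA·BBA·BDA·BDA·C·BBA·BDA·C·BBA·BDA·BDA·BBA·BDA·C·BBA·B·BDA·BDA·BBA·BDA·C·BBA·B·BDA·BDA·BBA·BDA·C·BBA·BDA·C·BBA·BDA·BDA·BBA·BDA·C·BBA·B·BDA·BDA·BBA·BDA·BDA·C·BBA·BDA·C·BBA·BDA·BDA·BBA·BDA·C·BBA·B·BDA·BDA·BBA·BDA·BDA·C·BBA·BDA·C·BBA·BDA·BDA·BBA·BDA·C·BBA·BDA·C·BBA·B·BDA·BDA·BBA·BDA·C·BBA·B·BDA·BDA·BBA·BDA·C·BBA·BDA·C·BBA·BDA·BDA·BBA·BDA·C·BBA·B·BDA·BDA·BBA·BDA·BDA·C·BBA·BDA·C·BBA·BDA·BDA·BBA
    A ↦ BBA
    B ↦ BDA
    C ↦ B
    D ↦ C

A->BBA, B->BDA, C->B, D->C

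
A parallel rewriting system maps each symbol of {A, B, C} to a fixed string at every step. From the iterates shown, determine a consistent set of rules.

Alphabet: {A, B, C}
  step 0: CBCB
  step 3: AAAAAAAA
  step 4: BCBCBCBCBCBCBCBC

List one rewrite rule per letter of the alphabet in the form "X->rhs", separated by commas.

A->BC, B->A, C->A

  step 3 ⇒ step 4: AAAAAAAA ⇒ BC·BC·BC·BC·BC·BC·BC·BC
    A ↦ BC
    B ↦ A  (constrained at step 0)
    C ↦ A  (constrained at step 0)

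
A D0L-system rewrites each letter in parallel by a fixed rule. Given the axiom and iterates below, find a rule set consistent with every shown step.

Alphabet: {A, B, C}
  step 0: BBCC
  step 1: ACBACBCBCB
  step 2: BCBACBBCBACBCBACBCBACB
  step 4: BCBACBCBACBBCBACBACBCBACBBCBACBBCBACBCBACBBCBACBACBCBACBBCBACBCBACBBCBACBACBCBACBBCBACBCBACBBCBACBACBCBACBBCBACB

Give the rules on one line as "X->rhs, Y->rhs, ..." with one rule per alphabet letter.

A->B, B->ACB, C->CB

  step 1 ⇒ step 2: ACBACBCBCB ⇒ B·CB·ACB·B·CB·ACB·CB·ACB·CB·ACB
    A ↦ B
    B ↦ ACB
    C ↦ CB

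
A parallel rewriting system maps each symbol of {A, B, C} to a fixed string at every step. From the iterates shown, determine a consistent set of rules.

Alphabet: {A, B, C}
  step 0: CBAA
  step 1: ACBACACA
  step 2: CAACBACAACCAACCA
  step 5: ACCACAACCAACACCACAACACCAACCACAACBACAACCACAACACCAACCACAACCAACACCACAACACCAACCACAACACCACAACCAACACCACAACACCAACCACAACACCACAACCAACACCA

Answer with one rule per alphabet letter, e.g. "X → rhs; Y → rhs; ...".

A->CA, B->BA, C->AC

  step 1 ⇒ step 2: ACBACACA ⇒ CA·AC·BA·CA·AC·CA·AC·CA
    A ↦ CA
    B ↦ BA
    C ↦ AC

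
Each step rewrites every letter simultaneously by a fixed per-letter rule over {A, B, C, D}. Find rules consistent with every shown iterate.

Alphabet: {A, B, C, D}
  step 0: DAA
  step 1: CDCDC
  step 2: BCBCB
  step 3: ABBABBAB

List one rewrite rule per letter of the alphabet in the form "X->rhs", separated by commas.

A->DC, B->AB, C->B, D->C

  step 2 ⇒ step 3: BCBCB ⇒ AB·B·AB·B·AB
    B ↦ AB
    C ↦ B
  step 0 ⇒ step 1: DAA ⇒ C·DC·DC
    A ↦ DC
  step 0 ⇒ step 1: DAA ⇒ C·DC·DC
    D ↦ C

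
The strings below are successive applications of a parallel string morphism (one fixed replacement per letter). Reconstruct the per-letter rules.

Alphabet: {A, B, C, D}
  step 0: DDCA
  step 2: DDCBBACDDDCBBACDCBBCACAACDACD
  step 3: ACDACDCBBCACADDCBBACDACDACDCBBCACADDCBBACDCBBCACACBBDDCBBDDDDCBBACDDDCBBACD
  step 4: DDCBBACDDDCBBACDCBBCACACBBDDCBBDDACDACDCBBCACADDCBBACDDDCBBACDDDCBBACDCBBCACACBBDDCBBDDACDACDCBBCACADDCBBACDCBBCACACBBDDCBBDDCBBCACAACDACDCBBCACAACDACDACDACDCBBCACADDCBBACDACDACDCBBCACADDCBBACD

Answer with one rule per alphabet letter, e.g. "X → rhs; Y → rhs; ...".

A->DD, B->CA, C->CBB, D->ACD

  step 3 ⇒ step 4: ACDACDCBBCACADDCBBACDACDACDCBBCACADDCBBACDCBBCACACBBDDCBBDDDDCBBACDDDCBBACD ⇒ DD·CBB·ACD·DD·CBB·ACD·CBB·CA·CA·CBB·DD·CBB·DD·ACD·ACD·CBB·CA·CA·DD·CBB·ACD·DD·CBB·ACD·DD·CBB·ACD·CBB·CA·CA·CBB·DD·CBB·DD·ACD·ACD·CBB·CA·CA·DD·CBB·ACD·CBB·CA·CA·CBB·DD·CBB·DD·CBB·CA·CA·ACD·ACD·CBB·CA·CA·ACD·ACD·ACD·ACD·CBB·CA·CA·DD·CBB·ACD·ACD·ACD·CBB·CA·CA·DD·CBB·ACD
    A ↦ DD
    B ↦ CA
    C ↦ CBB
    D ↦ ACD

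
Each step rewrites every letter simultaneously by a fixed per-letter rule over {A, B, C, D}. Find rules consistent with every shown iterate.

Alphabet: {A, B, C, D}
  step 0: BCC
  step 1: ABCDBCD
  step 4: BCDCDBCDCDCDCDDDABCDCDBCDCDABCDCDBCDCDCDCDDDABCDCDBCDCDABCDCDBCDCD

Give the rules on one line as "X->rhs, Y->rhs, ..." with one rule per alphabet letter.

A->DD, B->A, C->BCD, D->CD

  step 0 ⇒ step 1: BCC ⇒ A·BCD·BCD
    B ↦ A
    C ↦ BCD
    A ↦ DD  (constrained at step 1)
    D ↦ CD  (constrained at step 1)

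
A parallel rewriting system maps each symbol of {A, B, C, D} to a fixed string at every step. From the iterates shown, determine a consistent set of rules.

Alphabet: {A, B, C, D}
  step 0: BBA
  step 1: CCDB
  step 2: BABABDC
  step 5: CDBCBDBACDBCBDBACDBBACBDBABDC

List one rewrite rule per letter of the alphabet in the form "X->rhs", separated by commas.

  step 1 ⇒ step 2: CCDB ⇒ BA·BA·BD·C
    B ↦ C
    C ↦ BA
    D ↦ BD
  step 0 ⇒ step 1: BBA ⇒ C·C·DB
    A ↦ DB

A->DB, B->C, C->BA, D->BD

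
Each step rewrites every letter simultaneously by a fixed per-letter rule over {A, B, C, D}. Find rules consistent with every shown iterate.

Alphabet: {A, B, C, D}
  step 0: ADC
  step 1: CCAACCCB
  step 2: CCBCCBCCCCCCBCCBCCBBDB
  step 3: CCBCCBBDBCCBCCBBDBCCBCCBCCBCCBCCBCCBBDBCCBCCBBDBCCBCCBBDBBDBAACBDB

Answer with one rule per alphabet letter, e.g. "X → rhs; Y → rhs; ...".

  step 2 ⇒ step 3: CCBCCBCCCCCCBCCBCCBBDB ⇒ CCB·CCB·BDB·CCB·CCB·BDB·CCB·CCB·CCB·CCB·CCB·CCB·BDB·CCB·CCB·BDB·CCB·CCB·BDB·BDB·AAC·BDB
    B ↦ BDB
    C ↦ CCB
    D ↦ AAC
  step 0 ⇒ step 1: ADC ⇒ CC·AAC·CCB
    A ↦ CC

A->CC, B->BDB, C->CCB, D->AAC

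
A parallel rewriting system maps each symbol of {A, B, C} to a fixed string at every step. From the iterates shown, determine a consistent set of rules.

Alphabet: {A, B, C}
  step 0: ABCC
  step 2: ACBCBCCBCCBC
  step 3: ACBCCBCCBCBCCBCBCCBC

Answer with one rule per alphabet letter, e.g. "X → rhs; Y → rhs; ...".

  step 2 ⇒ step 3: ACBCBCCBCCBC ⇒ AC·BC·C·BC·C·BC·BC·C·BC·BC·C·BC
    A ↦ AC
    B ↦ C
    C ↦ BC

A->AC, B->C, C->BC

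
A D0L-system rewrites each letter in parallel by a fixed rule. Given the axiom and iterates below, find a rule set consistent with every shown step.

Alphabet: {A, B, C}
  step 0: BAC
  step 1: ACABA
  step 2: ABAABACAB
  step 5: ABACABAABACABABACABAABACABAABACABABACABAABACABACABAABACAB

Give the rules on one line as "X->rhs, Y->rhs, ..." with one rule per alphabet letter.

A->AB, B->AC, C->A

  step 1 ⇒ step 2: ACABA ⇒ AB·A·AB·AC·AB
    A ↦ AB
    B ↦ AC
    C ↦ A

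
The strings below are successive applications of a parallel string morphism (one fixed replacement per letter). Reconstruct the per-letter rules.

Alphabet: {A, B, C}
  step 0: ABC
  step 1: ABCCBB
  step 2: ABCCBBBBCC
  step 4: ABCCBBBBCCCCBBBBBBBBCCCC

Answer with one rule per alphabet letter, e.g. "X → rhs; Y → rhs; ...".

A->ABC, B->C, C->BB

  step 1 ⇒ step 2: ABCCBB ⇒ ABC·C·BB·BB·C·C
    A ↦ ABC
    B ↦ C
    C ↦ BB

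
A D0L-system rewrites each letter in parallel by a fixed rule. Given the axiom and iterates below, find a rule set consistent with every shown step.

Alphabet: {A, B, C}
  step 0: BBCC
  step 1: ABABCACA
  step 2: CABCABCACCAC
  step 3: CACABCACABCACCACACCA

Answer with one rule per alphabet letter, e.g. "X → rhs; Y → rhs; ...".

A->C, B->AB, C->CA

  step 2 ⇒ step 3: CABCABCACCAC ⇒ CA·C·AB·CA·C·AB·CA·C·CA·CA·C·CA
    A ↦ C
    B ↦ AB
    C ↦ CA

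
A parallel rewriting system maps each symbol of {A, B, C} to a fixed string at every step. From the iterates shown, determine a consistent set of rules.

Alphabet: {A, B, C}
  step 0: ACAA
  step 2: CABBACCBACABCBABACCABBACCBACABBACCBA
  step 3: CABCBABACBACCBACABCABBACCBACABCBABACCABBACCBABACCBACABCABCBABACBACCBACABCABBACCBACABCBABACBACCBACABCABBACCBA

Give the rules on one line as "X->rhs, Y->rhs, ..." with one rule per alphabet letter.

  step 2 ⇒ step 3: CABBACCBACABCBABACCABBACCBACABBACCBA ⇒ CAB·CBA·BAC·BAC·CBA·CAB·CAB·BAC·CBA·CAB·CBA·BAC·CAB·BAC·CBA·BAC·CBA·CAB·CAB·CBA·BAC·BAC·CBA·CAB·CAB·BAC·CBA·CAB·CBA·BAC·BAC·CBA·CAB·CAB·BAC·CBA
    A ↦ CBA
    B ↦ BAC
    C ↦ CAB

A->CBA, B->BAC, C->CAB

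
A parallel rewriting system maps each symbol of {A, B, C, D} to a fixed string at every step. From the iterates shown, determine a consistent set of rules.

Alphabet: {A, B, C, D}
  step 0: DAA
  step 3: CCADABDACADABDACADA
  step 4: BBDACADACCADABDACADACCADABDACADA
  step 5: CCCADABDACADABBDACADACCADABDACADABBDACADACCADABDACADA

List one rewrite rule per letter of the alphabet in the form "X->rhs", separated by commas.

  step 4 ⇒ step 5: BBDACADACCADABDACADACCADABDACADA ⇒ C·C·CA·DA·B·DA·CA·DA·B·B·DA·CA·DA·C·CA·DA·B·DA·CA·DA·B·B·DA·CA·DA·C·CA·DA·B·DA·CA·DA
    A ↦ DA
    B ↦ C
    C ↦ B
    D ↦ CA

A->DA, B->C, C->B, D->CA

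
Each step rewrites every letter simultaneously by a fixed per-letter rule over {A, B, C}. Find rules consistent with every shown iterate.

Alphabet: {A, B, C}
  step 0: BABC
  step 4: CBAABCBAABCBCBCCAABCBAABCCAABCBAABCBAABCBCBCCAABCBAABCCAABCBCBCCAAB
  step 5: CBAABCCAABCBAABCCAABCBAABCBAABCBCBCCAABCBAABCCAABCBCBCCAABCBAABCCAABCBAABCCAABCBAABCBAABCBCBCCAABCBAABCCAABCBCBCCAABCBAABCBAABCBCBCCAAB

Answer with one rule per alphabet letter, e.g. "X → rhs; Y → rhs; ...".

  step 4 ⇒ step 5: CBAABCBAABCBCBCCAABCBAABCCAABCBAABCBAABCBCBCCAABCBAABCCAABCBCBCCAAB ⇒ CB·AAB·C·C·AAB·CB·AAB·C·C·AAB·CB·AAB·CB·AAB·CB·CB·C·C·AAB·CB·AAB·C·C·AAB·CB·CB·C·C·AAB·CB·AAB·C·C·AAB·CB·AAB·C·C·AAB·CB·AAB·CB·AAB·CB·CB·C·C·AAB·CB·AAB·C·C·AAB·CB·CB·C·C·AAB·CB·AAB·CB·AAB·CB·CB·C·C·AAB
    A ↦ C
    B ↦ AAB
    C ↦ CB

A->C, B->AAB, C->CB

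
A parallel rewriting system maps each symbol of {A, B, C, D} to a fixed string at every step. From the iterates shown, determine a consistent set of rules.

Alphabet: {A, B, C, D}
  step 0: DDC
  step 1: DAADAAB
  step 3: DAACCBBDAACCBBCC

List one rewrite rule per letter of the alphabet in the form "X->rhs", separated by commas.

A->C, B->AA, C->B, D->DAA

  step 0 ⇒ step 1: DDC ⇒ DAA·DAA·B
    C ↦ B
    D ↦ DAA
    A ↦ C  (constrained at step 1)
    B ↦ AA  (constrained at step 1)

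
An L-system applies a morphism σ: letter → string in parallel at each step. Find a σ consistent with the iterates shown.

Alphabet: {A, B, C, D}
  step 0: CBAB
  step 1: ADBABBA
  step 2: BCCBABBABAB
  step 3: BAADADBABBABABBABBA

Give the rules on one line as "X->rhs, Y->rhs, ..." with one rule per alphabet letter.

  step 2 ⇒ step 3: BCCBABBABAB ⇒ BA·AD·AD·BA·B·BA·BA·B·BA·B·BA
    A ↦ B
    B ↦ BA
    C ↦ AD
  step 1 ⇒ step 2: ADBABBA ⇒ B·CC·BA·B·BA·BA·B
    D ↦ CC

A->B, B->BA, C->AD, D->CC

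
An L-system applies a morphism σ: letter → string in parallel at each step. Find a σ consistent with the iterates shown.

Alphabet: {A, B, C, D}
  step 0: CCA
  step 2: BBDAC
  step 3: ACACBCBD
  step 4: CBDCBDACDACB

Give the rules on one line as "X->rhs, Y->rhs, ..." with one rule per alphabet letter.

A->CB, B->AC, C->D, D->B

  step 3 ⇒ step 4: ACACBCBD ⇒ CB·D·CB·D·AC·D·AC·B
    A ↦ CB
    B ↦ AC
    C ↦ D
    D ↦ B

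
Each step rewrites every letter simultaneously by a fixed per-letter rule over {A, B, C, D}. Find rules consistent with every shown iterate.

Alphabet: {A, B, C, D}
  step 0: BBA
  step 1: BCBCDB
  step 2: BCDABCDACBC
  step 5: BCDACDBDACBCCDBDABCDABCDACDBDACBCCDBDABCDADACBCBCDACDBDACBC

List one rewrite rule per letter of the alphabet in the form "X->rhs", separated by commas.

A->DB, B->BC, C->DA, D->C

  step 1 ⇒ step 2: BCBCDB ⇒ BC·DA·BC·DA·C·BC
    B ↦ BC
    C ↦ DA
    D ↦ C
  step 0 ⇒ step 1: BBA ⇒ BC·BC·DB
    A ↦ DB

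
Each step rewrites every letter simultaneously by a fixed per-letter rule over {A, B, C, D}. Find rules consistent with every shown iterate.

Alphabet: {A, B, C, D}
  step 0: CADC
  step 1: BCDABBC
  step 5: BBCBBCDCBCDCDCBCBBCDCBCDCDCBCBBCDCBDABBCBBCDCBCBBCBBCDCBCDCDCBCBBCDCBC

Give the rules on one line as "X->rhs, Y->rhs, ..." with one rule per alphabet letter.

A->DA, B->DC, C->BC, D->B

  step 0 ⇒ step 1: CADC ⇒ BC·DA·B·BC
    A ↦ DA
    C ↦ BC
    D ↦ B
    B ↦ DC  (constrained at step 1)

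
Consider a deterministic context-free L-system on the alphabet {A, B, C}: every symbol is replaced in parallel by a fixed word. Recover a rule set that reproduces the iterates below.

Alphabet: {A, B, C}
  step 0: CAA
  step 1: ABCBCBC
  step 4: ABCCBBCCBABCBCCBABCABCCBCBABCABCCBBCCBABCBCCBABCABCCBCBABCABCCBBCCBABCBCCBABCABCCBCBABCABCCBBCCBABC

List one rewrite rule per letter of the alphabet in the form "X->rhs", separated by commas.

A->BC, B->CB, C->ABC

  step 0 ⇒ step 1: CAA ⇒ ABC·BC·BC
    A ↦ BC
    C ↦ ABC
    B ↦ CB  (constrained at step 1)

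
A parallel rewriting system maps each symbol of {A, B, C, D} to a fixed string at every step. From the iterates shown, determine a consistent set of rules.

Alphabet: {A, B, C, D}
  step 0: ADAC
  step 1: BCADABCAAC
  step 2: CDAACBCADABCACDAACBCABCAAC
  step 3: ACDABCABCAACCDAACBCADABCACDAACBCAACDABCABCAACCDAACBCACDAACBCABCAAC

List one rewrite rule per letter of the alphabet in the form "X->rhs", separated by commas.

  step 2 ⇒ step 3: CDAACBCADABCACDAACBCABCAAC ⇒ AC·DA·BCA·BCA·AC·CDA·AC·BCA·DA·BCA·CDA·AC·BCA·AC·DA·BCA·BCA·AC·CDA·AC·BCA·CDA·AC·BCA·BCA·AC
    A ↦ BCA
    B ↦ CDA
    C ↦ AC
    D ↦ DA

A->BCA, B->CDA, C->AC, D->DA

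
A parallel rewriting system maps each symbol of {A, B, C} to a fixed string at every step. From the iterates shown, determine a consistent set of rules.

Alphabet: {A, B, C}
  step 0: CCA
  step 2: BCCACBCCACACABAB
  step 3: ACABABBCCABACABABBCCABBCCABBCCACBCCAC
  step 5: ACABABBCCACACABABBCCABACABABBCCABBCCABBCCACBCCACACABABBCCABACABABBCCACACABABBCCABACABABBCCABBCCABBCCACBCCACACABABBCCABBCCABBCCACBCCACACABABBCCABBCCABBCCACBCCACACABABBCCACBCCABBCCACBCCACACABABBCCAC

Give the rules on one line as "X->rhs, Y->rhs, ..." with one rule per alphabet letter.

A->BCC, B->AC, C->AB

  step 2 ⇒ step 3: BCCACBCCACACABAB ⇒ AC·AB·AB·BCC·AB·AC·AB·AB·BCC·AB·BCC·AB·BCC·AC·BCC·AC
    A ↦ BCC
    B ↦ AC
    C ↦ AB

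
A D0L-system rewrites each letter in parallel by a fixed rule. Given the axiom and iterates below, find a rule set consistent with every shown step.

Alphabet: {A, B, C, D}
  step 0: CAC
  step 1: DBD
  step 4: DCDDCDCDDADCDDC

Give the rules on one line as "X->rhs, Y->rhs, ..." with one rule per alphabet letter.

  step 0 ⇒ step 1: CAC ⇒ D·B·D
    A ↦ B
    C ↦ D
    B ↦ DA  (constrained at step 1)
    D ↦ DC  (constrained at step 1)

A->B, B->DA, C->D, D->DC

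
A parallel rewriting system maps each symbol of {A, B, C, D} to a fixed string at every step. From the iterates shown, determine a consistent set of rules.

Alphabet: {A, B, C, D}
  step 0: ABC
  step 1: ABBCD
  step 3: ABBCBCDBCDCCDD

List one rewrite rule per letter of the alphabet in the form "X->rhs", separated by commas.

  step 0 ⇒ step 1: ABC ⇒ AB·BC·D
    A ↦ AB
    B ↦ BC
    C ↦ D
    D ↦ CC  (constrained at step 1)

A->AB, B->BC, C->D, D->CC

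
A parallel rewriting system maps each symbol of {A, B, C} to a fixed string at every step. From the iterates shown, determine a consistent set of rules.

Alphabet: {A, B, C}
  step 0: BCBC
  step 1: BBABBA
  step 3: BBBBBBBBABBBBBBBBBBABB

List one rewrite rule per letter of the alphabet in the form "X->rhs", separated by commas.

A->CB, B->BB, C->A

  step 0 ⇒ step 1: BCBC ⇒ BB·A·BB·A
    B ↦ BB
    C ↦ A
    A ↦ CB  (constrained at step 1)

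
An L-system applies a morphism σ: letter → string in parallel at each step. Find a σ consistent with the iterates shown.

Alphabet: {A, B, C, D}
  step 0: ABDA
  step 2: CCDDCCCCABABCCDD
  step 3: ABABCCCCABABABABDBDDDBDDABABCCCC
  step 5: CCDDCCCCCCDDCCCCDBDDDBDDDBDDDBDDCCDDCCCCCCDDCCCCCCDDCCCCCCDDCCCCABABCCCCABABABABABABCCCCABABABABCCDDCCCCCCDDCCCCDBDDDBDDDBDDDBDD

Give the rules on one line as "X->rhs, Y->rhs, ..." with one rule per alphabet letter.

  step 2 ⇒ step 3: CCDDCCCCABABCCDD ⇒ AB·AB·CC·CC·AB·AB·AB·AB·DB·DD·DB·DD·AB·AB·CC·CC
    A ↦ DB
    B ↦ DD
    C ↦ AB
    D ↦ CC

A->DB, B->DD, C->AB, D->CC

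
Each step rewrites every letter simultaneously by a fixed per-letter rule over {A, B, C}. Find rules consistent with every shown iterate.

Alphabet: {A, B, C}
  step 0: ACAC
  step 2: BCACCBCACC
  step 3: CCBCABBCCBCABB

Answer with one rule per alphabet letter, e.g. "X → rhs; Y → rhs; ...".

  step 2 ⇒ step 3: BCACCBCACC ⇒ CC·B·CA·B·B·CC·B·CA·B·B
    A ↦ CA
    B ↦ CC
    C ↦ B

A->CA, B->CC, C->B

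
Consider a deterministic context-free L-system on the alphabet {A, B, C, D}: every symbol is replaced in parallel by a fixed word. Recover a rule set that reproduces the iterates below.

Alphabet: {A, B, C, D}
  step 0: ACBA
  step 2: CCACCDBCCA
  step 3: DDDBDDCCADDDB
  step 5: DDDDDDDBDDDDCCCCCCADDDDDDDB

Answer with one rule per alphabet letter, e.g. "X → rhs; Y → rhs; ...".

A->DB, B->A, C->D, D->CC

  step 2 ⇒ step 3: CCACCDBCCA ⇒ D·D·DB·D·D·CC·A·D·D·DB
    A ↦ DB
    B ↦ A
    C ↦ D
    D ↦ CC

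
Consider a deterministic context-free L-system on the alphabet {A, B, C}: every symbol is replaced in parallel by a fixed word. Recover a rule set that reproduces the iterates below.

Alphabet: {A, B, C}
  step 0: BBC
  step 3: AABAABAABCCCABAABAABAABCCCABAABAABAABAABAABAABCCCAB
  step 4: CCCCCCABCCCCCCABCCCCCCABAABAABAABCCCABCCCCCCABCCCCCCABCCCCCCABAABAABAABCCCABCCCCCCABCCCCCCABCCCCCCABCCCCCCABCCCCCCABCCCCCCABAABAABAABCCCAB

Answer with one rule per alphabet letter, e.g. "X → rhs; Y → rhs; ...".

  step 3 ⇒ step 4: AABAABAABCCCABAABAABAABCCCABAABAABAABAABAABAABCCCAB ⇒ CCC·CCC·AB·CCC·CCC·AB·CCC·CCC·AB·AAB·AAB·AAB·CCC·AB·CCC·CCC·AB·CCC·CCC·AB·CCC·CCC·AB·AAB·AAB·AAB·CCC·AB·CCC·CCC·AB·CCC·CCC·AB·CCC·CCC·AB·CCC·CCC·AB·CCC·CCC·AB·CCC·CCC·AB·AAB·AAB·AAB·CCC·AB
    A ↦ CCC
    B ↦ AB
    C ↦ AAB

A->CCC, B->AB, C->AAB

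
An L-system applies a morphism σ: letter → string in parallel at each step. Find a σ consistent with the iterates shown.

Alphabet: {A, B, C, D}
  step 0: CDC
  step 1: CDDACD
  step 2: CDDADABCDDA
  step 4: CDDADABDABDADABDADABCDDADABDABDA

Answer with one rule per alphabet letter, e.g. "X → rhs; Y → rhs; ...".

  step 1 ⇒ step 2: CDDACD ⇒ CD·DA·DA·B·CD·DA
    A ↦ B
    C ↦ CD
    D ↦ DA
    B ↦ DA  (constrained at step 2)

A->B, B->DA, C->CD, D->DA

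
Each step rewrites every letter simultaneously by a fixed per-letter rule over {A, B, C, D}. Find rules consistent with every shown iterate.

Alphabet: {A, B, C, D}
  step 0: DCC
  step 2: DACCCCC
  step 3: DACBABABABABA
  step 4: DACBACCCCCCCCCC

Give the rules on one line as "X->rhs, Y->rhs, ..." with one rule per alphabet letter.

A->C, B->C, C->BA, D->DA

  step 3 ⇒ step 4: DACBABABABABA ⇒ DA·C·BA·C·C·C·C·C·C·C·C·C·C
    A ↦ C
    B ↦ C
    C ↦ BA
    D ↦ DA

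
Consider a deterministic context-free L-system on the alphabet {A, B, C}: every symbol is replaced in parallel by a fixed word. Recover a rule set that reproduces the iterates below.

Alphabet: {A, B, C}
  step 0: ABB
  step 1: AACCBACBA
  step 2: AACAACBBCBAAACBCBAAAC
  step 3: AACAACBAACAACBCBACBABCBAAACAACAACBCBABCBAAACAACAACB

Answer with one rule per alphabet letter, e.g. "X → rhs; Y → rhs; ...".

  step 2 ⇒ step 3: AACAACBBCBAAACBCBAAAC ⇒ AAC·AAC·B·AAC·AAC·B·CBA·CBA·B·CBA·AAC·AAC·AAC·B·CBA·B·CBA·AAC·AAC·AAC·B
    A ↦ AAC
    B ↦ CBA
    C ↦ B

A->AAC, B->CBA, C->B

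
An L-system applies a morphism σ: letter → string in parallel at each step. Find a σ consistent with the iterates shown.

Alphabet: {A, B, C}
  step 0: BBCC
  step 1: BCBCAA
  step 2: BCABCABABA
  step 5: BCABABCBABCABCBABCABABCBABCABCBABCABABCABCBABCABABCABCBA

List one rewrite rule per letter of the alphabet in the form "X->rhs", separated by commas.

A->BA, B->BC, C->A

  step 1 ⇒ step 2: BCBCAA ⇒ BC·A·BC·A·BA·BA
    A ↦ BA
    B ↦ BC
    C ↦ A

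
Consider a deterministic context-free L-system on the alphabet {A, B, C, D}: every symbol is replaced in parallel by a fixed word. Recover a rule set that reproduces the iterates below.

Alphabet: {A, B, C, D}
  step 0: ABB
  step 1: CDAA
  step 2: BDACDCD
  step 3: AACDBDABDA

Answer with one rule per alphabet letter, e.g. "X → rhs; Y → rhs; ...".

A->CD, B->A, C->BD, D->A

  step 2 ⇒ step 3: BDACDCD ⇒ A·A·CD·BD·A·BD·A
    A ↦ CD
    B ↦ A
    C ↦ BD
    D ↦ A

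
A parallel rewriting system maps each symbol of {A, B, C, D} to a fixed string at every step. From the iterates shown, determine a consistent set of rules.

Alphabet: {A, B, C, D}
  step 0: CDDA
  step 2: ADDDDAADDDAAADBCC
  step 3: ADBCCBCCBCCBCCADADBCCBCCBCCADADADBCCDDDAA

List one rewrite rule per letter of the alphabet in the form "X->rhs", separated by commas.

A->AD, B->DDD, C->A, D->BCC

  step 2 ⇒ step 3: ADDDDAADDDAAADBCC ⇒ AD·BCC·BCC·BCC·BCC·AD·AD·BCC·BCC·BCC·AD·AD·AD·BCC·DDD·A·A
    A ↦ AD
    B ↦ DDD
    C ↦ A
    D ↦ BCC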